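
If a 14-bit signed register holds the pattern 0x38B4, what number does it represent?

-1868

pattern = 11100010110100 (MSB is 1 ⇒ negative)
Invert: 00011101001011, add 1 → 00011101001100 = 1868, so the value is -1868.
(Equivalently: 14516 - 2^14 = 14516 - 16384 = -1868.)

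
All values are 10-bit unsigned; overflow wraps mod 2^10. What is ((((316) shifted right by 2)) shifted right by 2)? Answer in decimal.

19

316 = 0100111100
→ shifted right by 2 → 0001001111 = 79
→ shifted right by 2 → 0000010011 = 19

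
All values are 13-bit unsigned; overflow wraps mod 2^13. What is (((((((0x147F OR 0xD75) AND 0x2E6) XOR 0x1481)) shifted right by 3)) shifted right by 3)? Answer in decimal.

0x147F = 1010001111111
0xD75 = 0110101110101
→ OR → 1110101111111 = 7551
0x2E6 = 0001011100110
→ AND → 0000001100110 = 102
0x1481 = 1010010000001
→ XOR → 1010011100111 = 5351
→ shifted right by 3 → 0001010011100 = 668
→ shifted right by 3 → 0000001010011 = 83

83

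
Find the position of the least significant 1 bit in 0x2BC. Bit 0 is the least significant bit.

2

0x2BC = 1010111100
Trailing zeros: 2, so the lowest set bit is bit 2 (value 4).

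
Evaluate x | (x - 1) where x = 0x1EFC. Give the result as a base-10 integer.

7935

x = 1111011111100 = 7932
x - 1 = 1111011111011
OR    = 1111011111111 = 7935
(x | (x - 1) sets all bits below the lowest set bit.)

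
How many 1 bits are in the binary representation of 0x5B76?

10

0x5B76 = 101101101110110
Count the 1s: 1 + 1 + 1 + 1 + 1 + 1 + 1 + 1 + 1 + 1 = 10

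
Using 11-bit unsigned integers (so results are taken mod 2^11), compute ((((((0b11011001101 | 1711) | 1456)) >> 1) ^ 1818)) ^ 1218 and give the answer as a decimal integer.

0b11011001101 = 11011001101
1711 = 11010101111
→ | → 11011101111 = 1775
1456 = 10110110000
→ | → 11111111111 = 2047
→ >> 1 → 01111111111 = 1023
1818 = 11100011010
→ ^ → 10011100101 = 1253
1218 = 10011000010
→ ^ → 00000100111 = 39

39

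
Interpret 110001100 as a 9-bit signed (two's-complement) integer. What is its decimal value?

-116

pattern = 110001100 (MSB is 1 ⇒ negative)
Invert: 001110011, add 1 → 001110100 = 116, so the value is -116.
(Equivalently: 396 - 2^9 = 396 - 512 = -116.)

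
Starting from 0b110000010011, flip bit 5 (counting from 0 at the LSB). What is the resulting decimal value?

x = 110000010011
bit 5 is currently 0; toggle it via x ^ (1 << 5) = x ^ 32
→ 110000110011 = 3123

3123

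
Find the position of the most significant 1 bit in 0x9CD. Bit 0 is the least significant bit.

11

0x9CD = 100111001101
The topmost 1 is at position 11 (since 2^11 = 2048 ≤ 2509 < 4096).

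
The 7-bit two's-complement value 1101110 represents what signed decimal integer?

pattern = 1101110 (MSB is 1 ⇒ negative)
Invert: 0010001, add 1 → 0010010 = 18, so the value is -18.
(Equivalently: 110 - 2^7 = 110 - 128 = -18.)

-18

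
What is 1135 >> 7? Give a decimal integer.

8

1135 = 10001101111
shift right by 7 → 00000001000 = 8
(equivalently, floor(1135 / 128))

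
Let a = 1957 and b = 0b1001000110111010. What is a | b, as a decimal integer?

38847

1957 = 0000011110100101
b = 1001000110111010
 OR → 1001011110111111 = 38847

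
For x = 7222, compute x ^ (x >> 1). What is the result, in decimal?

4653

x = 1110000110110 = 7222
x>>1 = 0111000011011
XOR  = 1001000101101 = 4653
(x ^ (x >> 1) gives the standard binary-reflected Gray code of x.)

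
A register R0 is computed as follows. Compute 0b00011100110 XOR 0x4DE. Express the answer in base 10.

a = 00011100110
0x4DE = 10011011110
XOR → 10000111000 = 1080

1080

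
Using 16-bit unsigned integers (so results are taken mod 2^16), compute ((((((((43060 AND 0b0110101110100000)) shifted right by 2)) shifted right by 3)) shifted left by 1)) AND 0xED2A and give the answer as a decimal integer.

2

43060 = 1010100000110100
0b0110101110100000 = 0110101110100000
→ AND → 0010100000100000 = 10272
→ shifted right by 2 → 0000101000001000 = 2568
→ shifted right by 3 → 0000000101000001 = 321
→ shifted left by 1 (mod 2^16) → 0000001010000010 = 642
0xED2A = 1110110100101010
→ AND → 0000000000000010 = 2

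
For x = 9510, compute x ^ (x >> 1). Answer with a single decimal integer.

x = 10010100100110 = 9510
x>>1 = 01001010010011
XOR  = 11011110110101 = 14261
(x ^ (x >> 1) gives the standard binary-reflected Gray code of x.)

14261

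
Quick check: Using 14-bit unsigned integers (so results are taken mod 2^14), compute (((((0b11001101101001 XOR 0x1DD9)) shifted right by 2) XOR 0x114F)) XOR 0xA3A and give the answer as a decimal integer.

4313

0b11001101101001 = 11001101101001
0x1DD9 = 01110111011001
→ XOR → 10111010110000 = 11952
→ shifted right by 2 → 00101110101100 = 2988
0x114F = 01000101001111
→ XOR → 01101011100011 = 6883
0xA3A = 00101000111010
→ XOR → 01000011011001 = 4313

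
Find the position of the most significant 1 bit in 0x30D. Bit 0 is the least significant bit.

9

0x30D = 1100001101
The topmost 1 is at position 9 (since 2^9 = 512 ≤ 781 < 1024).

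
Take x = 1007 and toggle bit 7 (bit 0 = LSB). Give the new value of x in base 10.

x = 1111101111
bit 7 is currently 1; toggle it via x ^ (1 << 7) = x ^ 128
→ 1101101111 = 879

879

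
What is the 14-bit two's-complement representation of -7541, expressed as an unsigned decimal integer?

8843

7541 in 14 bits: 01110101110101
Invert: 10001010001010
Add 1:  10001010001011 = 8843
(Check: 2^14 - 7541 = 16384 - 7541 = 8843.)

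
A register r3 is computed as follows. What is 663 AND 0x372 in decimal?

530

663 = 1010010111
0x372 = 1101110010
AND → 1000010010 = 530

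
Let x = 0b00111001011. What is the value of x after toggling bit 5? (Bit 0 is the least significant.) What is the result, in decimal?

x = 00111001011
bit 5 is currently 0; toggle it via x ^ (1 << 5) = x ^ 32
→ 00111101011 = 491

491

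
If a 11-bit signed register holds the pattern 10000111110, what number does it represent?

-962

pattern = 10000111110 (MSB is 1 ⇒ negative)
Invert: 01111000001, add 1 → 01111000010 = 962, so the value is -962.
(Equivalently: 1086 - 2^11 = 1086 - 2048 = -962.)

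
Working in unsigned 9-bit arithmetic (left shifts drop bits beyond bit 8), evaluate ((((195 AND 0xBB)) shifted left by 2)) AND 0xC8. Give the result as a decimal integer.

8

195 = 011000011
0xBB = 010111011
→ AND → 010000011 = 131
→ shifted left by 2 (mod 2^9) → 000001100 = 12
0xC8 = 011001000
→ AND → 000001000 = 8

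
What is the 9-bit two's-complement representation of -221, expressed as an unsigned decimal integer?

291

221 in 9 bits: 011011101
Invert: 100100010
Add 1:  100100011 = 291
(Check: 2^9 - 221 = 512 - 221 = 291.)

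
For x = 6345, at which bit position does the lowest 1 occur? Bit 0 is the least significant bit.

0

6345 = 1100011001001
Trailing zeros: 0, so the lowest set bit is bit 0 (value 1).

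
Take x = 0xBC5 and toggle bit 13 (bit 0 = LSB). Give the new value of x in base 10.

x = 00101111000101
bit 13 is currently 0; toggle it via x ^ (1 << 13) = x ^ 8192
→ 10101111000101 = 11205

11205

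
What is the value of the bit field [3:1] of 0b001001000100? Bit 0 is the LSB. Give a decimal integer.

v = 001001000100
Shift right by 1: 00100100010
Mask low 3 bits: 010 = 2

2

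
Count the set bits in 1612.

5

1612 = 11001001100
Count the 1s: 1 + 1 + 1 + 1 + 1 = 5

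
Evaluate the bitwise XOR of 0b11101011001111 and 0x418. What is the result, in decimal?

16087

a = 11101011001111
0x418 = 00010000011000
XOR → 11111011010111 = 16087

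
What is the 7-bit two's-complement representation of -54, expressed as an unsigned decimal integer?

54 in 7 bits: 0110110
Invert: 1001001
Add 1:  1001010 = 74
(Check: 2^7 - 54 = 128 - 54 = 74.)

74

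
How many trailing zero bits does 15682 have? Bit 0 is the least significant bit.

15682 = 11110101000010
Trailing zeros: 1, so the lowest set bit is bit 1 (value 2).

1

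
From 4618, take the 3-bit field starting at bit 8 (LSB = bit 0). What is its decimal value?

2

v = 0001001000001010
Shift right by 8: 00010010
Mask low 3 bits: 010 = 2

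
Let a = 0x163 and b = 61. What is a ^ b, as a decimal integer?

350

0x163 = 101100011
61 = 000111101
XOR → 101011110 = 350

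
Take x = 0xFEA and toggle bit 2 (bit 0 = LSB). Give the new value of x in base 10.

4078

x = 111111101010
bit 2 is currently 0; toggle it via x ^ (1 << 2) = x ^ 4
→ 111111101110 = 4078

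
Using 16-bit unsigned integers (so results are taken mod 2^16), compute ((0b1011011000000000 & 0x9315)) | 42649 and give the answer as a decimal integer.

46745

0b1011011000000000 = 1011011000000000
0x9315 = 1001001100010101
→ & → 1001001000000000 = 37376
42649 = 1010011010011001
→ | → 1011011010011001 = 46745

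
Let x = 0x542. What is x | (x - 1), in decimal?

1347

x = 10101000010 = 1346
x - 1 = 10101000001
OR    = 10101000011 = 1347
(x | (x - 1) sets all bits below the lowest set bit.)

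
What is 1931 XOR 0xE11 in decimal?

2458

1931 = 011110001011
0xE11 = 111000010001
XOR → 100110011010 = 2458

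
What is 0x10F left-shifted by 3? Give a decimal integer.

0x10F = 000100001111
shift left by 3 → 100001111000 = 2168
(equivalently, 271 × 2^3 = 271 × 8)

2168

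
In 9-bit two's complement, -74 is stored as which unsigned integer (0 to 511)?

438

74 in 9 bits: 001001010
Invert: 110110101
Add 1:  110110110 = 438
(Check: 2^9 - 74 = 512 - 74 = 438.)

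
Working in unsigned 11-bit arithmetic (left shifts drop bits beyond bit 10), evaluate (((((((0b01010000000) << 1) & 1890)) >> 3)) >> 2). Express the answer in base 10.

0b01010000000 = 01010000000
→ << 1 (mod 2^11) → 10100000000 = 1280
1890 = 11101100010
→ & → 10100000000 = 1280
→ >> 3 → 00010100000 = 160
→ >> 2 → 00000101000 = 40

40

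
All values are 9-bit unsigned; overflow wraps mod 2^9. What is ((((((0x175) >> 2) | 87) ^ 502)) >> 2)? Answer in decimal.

0x175 = 101110101
→ >> 2 → 001011101 = 93
87 = 001010111
→ | → 001011111 = 95
502 = 111110110
→ ^ → 110101001 = 425
→ >> 2 → 001101010 = 106

106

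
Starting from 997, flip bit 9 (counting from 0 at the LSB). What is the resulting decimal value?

485

x = 001111100101
bit 9 is currently 1; toggle it via x ^ (1 << 9) = x ^ 512
→ 000111100101 = 485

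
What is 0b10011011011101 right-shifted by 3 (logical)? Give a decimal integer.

x = 10011011011101
shift right by 3 → 00010011011011 = 1243
(equivalently, floor(9949 / 8))

1243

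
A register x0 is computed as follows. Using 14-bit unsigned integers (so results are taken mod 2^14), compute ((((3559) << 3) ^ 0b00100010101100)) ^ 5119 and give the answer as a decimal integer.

3559 = 00110111100111
→ << 3 (mod 2^14) → 10111100111000 = 12088
0b00100010101100 = 00100010101100
→ ^ → 10011110010100 = 10132
5119 = 01001111111111
→ ^ → 11010001101011 = 13419

13419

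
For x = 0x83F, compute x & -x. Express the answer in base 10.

x = 100000111111 = 2111
-x (two's complement) = …011111000001
AND   = 000000000001 = 1
(x & -x isolates the lowest set bit of x.)

1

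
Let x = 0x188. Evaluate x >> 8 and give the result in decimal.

1

0x188 = 110001000
shift right by 8 → 000000001 = 1
(equivalently, floor(392 / 256))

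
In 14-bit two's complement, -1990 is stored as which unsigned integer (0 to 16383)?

14394

1990 in 14 bits: 00011111000110
Invert: 11100000111001
Add 1:  11100000111010 = 14394
(Check: 2^14 - 1990 = 16384 - 1990 = 14394.)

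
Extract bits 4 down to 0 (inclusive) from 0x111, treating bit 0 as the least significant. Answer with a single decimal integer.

v = 00100010001
Shift right by 0: 00100010001
Mask low 5 bits: 10001 = 17

17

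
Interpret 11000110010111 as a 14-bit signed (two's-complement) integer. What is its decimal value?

pattern = 11000110010111 (MSB is 1 ⇒ negative)
Invert: 00111001101000, add 1 → 00111001101001 = 3689, so the value is -3689.
(Equivalently: 12695 - 2^14 = 12695 - 16384 = -3689.)

-3689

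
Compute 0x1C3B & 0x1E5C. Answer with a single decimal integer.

0x1C3B = 1110000111011
0x1E5C = 1111001011100
AND → 1110000011000 = 7192

7192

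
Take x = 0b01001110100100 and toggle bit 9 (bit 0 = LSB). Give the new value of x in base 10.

x = 01001110100100
bit 9 is currently 1; toggle it via x ^ (1 << 9) = x ^ 512
→ 01000110100100 = 4516

4516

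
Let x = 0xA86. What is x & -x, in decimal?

x = 101010000110 = 2694
-x (two's complement) = …010101111010
AND   = 000000000010 = 2
(x & -x isolates the lowest set bit of x.)

2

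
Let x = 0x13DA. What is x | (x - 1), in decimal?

x = 1001111011010 = 5082
x - 1 = 1001111011001
OR    = 1001111011011 = 5083
(x | (x - 1) sets all bits below the lowest set bit.)

5083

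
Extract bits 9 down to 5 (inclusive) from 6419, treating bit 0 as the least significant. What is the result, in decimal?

v = 1100100010011
Shift right by 5: 11001000
Mask low 5 bits: 01000 = 8

8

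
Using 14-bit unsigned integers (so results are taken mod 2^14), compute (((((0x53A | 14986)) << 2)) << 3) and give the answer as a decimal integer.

14144

0x53A = 00010100111010
14986 = 11101010001010
→ | → 11111110111010 = 16314
→ << 2 (mod 2^14) → 11111011101000 = 16104
→ << 3 (mod 2^14) → 11011101000000 = 14144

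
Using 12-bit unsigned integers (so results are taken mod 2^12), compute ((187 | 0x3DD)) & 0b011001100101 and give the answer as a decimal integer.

613

187 = 000010111011
0x3DD = 001111011101
→ | → 001111111111 = 1023
0b011001100101 = 011001100101
→ & → 001001100101 = 613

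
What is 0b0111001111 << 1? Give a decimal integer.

926

x = 0111001111
shift left by 1 → 1110011110 = 926
(equivalently, 463 × 2^1 = 463 × 2)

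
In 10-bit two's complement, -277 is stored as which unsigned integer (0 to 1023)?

747

277 in 10 bits: 0100010101
Invert: 1011101010
Add 1:  1011101011 = 747
(Check: 2^10 - 277 = 1024 - 277 = 747.)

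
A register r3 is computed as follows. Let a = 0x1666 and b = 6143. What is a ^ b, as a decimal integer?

0x1666 = 1011001100110
6143 = 1011111111111
XOR → 0000110011001 = 409

409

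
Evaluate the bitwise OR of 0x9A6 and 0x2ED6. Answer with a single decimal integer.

12278

0x9A6 = 00100110100110
0x2ED6 = 10111011010110
 OR → 10111111110110 = 12278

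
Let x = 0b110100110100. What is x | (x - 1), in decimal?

x = 110100110100 = 3380
x - 1 = 110100110011
OR    = 110100110111 = 3383
(x | (x - 1) sets all bits below the lowest set bit.)

3383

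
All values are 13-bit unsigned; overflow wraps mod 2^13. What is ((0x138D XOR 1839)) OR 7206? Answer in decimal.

7334

0x138D = 1001110001101
1839 = 0011100101111
→ XOR → 1010010100010 = 5282
7206 = 1110000100110
→ OR → 1110010100110 = 7334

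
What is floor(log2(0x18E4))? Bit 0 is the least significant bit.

0x18E4 = 1100011100100
The topmost 1 is at position 12 (since 2^12 = 4096 ≤ 6372 < 8192).

12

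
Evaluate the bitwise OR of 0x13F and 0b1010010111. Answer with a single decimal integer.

959

0x13F = 0100111111
b = 1010010111
 OR → 1110111111 = 959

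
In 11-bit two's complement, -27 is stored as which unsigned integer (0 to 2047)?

2021

27 in 11 bits: 00000011011
Invert: 11111100100
Add 1:  11111100101 = 2021
(Check: 2^11 - 27 = 2048 - 27 = 2021.)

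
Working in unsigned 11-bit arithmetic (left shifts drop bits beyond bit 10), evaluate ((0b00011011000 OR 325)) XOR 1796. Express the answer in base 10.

1753

0b00011011000 = 00011011000
325 = 00101000101
→ OR → 00111011101 = 477
1796 = 11100000100
→ XOR → 11011011001 = 1753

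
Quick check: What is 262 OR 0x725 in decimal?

1831

262 = 00100000110
0x725 = 11100100101
 OR → 11100100111 = 1831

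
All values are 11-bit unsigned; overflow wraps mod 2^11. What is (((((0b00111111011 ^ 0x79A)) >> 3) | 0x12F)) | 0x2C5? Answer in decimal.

1007

0b00111111011 = 00111111011
0x79A = 11110011010
→ ^ → 11001100001 = 1633
→ >> 3 → 00011001100 = 204
0x12F = 00100101111
→ | → 00111101111 = 495
0x2C5 = 01011000101
→ | → 01111101111 = 1007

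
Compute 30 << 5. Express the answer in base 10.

30 = 0000011110
shift left by 5 → 1111000000 = 960
(equivalently, 30 × 2^5 = 30 × 32)

960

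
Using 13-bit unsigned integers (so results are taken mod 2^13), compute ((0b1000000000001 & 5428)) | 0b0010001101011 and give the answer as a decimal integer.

0b1000000000001 = 1000000000001
5428 = 1010100110100
→ & → 1000000000000 = 4096
0b0010001101011 = 0010001101011
→ | → 1010001101011 = 5227

5227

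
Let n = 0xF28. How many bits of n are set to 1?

0xF28 = 111100101000
Count the 1s: 1 + 1 + 1 + 1 + 1 + 1 = 6

6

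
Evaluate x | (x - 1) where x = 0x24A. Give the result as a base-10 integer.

x = 1001001010 = 586
x - 1 = 1001001001
OR    = 1001001011 = 587
(x | (x - 1) sets all bits below the lowest set bit.)

587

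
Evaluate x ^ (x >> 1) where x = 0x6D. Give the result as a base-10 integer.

x = 1101101 = 109
x>>1 = 0110110
XOR  = 1011011 = 91
(x ^ (x >> 1) gives the standard binary-reflected Gray code of x.)

91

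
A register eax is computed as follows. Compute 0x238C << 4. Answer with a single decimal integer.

0x238C = 000010001110001100
shift left by 4 → 100011100011000000 = 145600
(equivalently, 9100 × 2^4 = 9100 × 16)

145600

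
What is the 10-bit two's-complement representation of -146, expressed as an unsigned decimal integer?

878

146 in 10 bits: 0010010010
Invert: 1101101101
Add 1:  1101101110 = 878
(Check: 2^10 - 146 = 1024 - 146 = 878.)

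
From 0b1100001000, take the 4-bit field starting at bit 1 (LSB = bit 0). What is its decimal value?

4

v = 1100001000
Shift right by 1: 110000100
Mask low 4 bits: 0100 = 4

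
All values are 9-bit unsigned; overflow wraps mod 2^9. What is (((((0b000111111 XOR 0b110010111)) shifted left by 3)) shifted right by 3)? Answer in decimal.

40

0b000111111 = 000111111
0b110010111 = 110010111
→ XOR → 110101000 = 424
→ shifted left by 3 (mod 2^9) → 101000000 = 320
→ shifted right by 3 → 000101000 = 40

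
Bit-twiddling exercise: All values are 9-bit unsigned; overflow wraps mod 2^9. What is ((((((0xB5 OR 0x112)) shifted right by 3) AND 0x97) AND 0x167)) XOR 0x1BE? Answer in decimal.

440

0xB5 = 010110101
0x112 = 100010010
→ OR → 110110111 = 439
→ shifted right by 3 → 000110110 = 54
0x97 = 010010111
→ AND → 000010110 = 22
0x167 = 101100111
→ AND → 000000110 = 6
0x1BE = 110111110
→ XOR → 110111000 = 440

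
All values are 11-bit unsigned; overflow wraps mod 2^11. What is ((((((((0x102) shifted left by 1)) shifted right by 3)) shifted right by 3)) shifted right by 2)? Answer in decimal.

2

0x102 = 00100000010
→ shifted left by 1 (mod 2^11) → 01000000100 = 516
→ shifted right by 3 → 00001000000 = 64
→ shifted right by 3 → 00000001000 = 8
→ shifted right by 2 → 00000000010 = 2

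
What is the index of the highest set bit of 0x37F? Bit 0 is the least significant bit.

9

0x37F = 1101111111
The topmost 1 is at position 9 (since 2^9 = 512 ≤ 895 < 1024).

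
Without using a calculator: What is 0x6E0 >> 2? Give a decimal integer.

440

0x6E0 = 11011100000
shift right by 2 → 00110111000 = 440
(equivalently, floor(1760 / 4))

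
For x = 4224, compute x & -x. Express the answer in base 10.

x = 1000010000000 = 4224
-x (two's complement) = …0111110000000
AND   = 0000010000000 = 128
(x & -x isolates the lowest set bit of x.)

128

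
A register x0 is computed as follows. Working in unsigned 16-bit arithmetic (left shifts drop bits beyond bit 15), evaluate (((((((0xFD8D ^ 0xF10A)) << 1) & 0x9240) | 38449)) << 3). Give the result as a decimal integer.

45448

0xFD8D = 1111110110001101
0xF10A = 1111000100001010
→ ^ → 0000110010000111 = 3207
→ << 1 (mod 2^16) → 0001100100001110 = 6414
0x9240 = 1001001001000000
→ & → 0001000000000000 = 4096
38449 = 1001011000110001
→ | → 1001011000110001 = 38449
→ << 3 (mod 2^16) → 1011000110001000 = 45448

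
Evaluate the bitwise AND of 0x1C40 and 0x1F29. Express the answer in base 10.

0x1C40 = 1110001000000
0x1F29 = 1111100101001
AND → 1110000000000 = 7168

7168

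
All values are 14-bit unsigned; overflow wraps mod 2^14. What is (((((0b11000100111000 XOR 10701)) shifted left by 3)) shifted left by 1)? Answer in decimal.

3920

0b11000100111000 = 11000100111000
10701 = 10100111001101
→ XOR → 01100011110101 = 6389
→ shifted left by 3 (mod 2^14) → 00011110101000 = 1960
→ shifted left by 1 (mod 2^14) → 00111101010000 = 3920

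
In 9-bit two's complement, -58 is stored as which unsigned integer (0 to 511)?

58 in 9 bits: 000111010
Invert: 111000101
Add 1:  111000110 = 454
(Check: 2^9 - 58 = 512 - 58 = 454.)

454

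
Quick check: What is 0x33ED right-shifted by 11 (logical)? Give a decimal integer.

6

0x33ED = 11001111101101
shift right by 11 → 00000000000110 = 6
(equivalently, floor(13293 / 2048))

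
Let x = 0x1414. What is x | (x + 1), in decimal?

x = 1010000010100 = 5140
x + 1 = 1010000010101
OR    = 1010000010101 = 5141
(x | (x + 1) sets the lowest cleared bit.)

5141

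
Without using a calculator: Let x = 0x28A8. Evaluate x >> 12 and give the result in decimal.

0x28A8 = 10100010101000
shift right by 12 → 00000000000010 = 2
(equivalently, floor(10408 / 4096))

2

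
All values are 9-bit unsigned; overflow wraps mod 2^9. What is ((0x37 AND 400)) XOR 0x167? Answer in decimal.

0x37 = 000110111
400 = 110010000
→ AND → 000010000 = 16
0x167 = 101100111
→ XOR → 101110111 = 375

375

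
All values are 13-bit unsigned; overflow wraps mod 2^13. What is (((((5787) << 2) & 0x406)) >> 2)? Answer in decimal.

1

5787 = 1011010011011
→ << 2 (mod 2^13) → 1101001101100 = 6764
0x406 = 0010000000110
→ & → 0000000000100 = 4
→ >> 2 → 0000000000001 = 1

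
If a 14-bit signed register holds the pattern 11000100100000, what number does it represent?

pattern = 11000100100000 (MSB is 1 ⇒ negative)
Invert: 00111011011111, add 1 → 00111011100000 = 3808, so the value is -3808.
(Equivalently: 12576 - 2^14 = 12576 - 16384 = -3808.)

-3808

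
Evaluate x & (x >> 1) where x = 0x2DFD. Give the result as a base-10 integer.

x = 10110111111101 = 11773
x>>1 = 01011011111110
AND  = 00010011111100 = 1276
(x & (x >> 1) has a 1 wherever x has two consecutive 1 bits.)

1276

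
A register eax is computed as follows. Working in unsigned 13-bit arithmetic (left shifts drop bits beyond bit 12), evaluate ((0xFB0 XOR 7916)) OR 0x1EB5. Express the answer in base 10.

0xFB0 = 0111110110000
7916 = 1111011101100
→ XOR → 1000101011100 = 4444
0x1EB5 = 1111010110101
→ OR → 1111111111101 = 8189

8189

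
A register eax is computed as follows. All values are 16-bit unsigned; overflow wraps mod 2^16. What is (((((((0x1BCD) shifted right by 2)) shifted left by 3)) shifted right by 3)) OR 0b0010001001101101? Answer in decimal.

9983

0x1BCD = 0001101111001101
→ shifted right by 2 → 0000011011110011 = 1779
→ shifted left by 3 (mod 2^16) → 0011011110011000 = 14232
→ shifted right by 3 → 0000011011110011 = 1779
0b0010001001101101 = 0010001001101101
→ OR → 0010011011111111 = 9983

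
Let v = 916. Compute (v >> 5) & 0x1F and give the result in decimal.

28

v = 01110010100
Shift right by 5: 011100
Mask low 5 bits: 11100 = 28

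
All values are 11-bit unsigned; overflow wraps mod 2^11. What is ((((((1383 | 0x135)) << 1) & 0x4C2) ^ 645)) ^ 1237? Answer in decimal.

1383 = 10101100111
0x135 = 00100110101
→ | → 10101110111 = 1399
→ << 1 (mod 2^11) → 01011101110 = 750
0x4C2 = 10011000010
→ & → 00011000010 = 194
645 = 01010000101
→ ^ → 01001000111 = 583
1237 = 10011010101
→ ^ → 11010010010 = 1682

1682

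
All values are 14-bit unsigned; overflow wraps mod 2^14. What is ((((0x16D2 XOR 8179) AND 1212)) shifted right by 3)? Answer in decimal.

4

0x16D2 = 01011011010010
8179 = 01111111110011
→ XOR → 00100100100001 = 2337
1212 = 00010010111100
→ AND → 00000000100000 = 32
→ shifted right by 3 → 00000000000100 = 4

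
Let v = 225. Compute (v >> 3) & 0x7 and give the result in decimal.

4

v = 011100001
Shift right by 3: 011100
Mask low 3 bits: 100 = 4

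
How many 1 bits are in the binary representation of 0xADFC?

11

0xADFC = 1010110111111100
Count the 1s: 1 + 1 + 1 + 1 + 1 + 1 + 1 + 1 + 1 + 1 + 1 = 11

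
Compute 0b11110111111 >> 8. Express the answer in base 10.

x = 11110111111
shift right by 8 → 00000000111 = 7
(equivalently, floor(1983 / 256))

7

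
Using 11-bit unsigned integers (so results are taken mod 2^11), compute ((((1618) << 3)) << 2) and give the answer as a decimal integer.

576

1618 = 11001010010
→ << 3 (mod 2^11) → 01010010000 = 656
→ << 2 (mod 2^11) → 01001000000 = 576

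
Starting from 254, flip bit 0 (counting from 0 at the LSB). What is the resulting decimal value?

255

x = 11111110
bit 0 is currently 0; toggle it via x ^ (1 << 0) = x ^ 1
→ 11111111 = 255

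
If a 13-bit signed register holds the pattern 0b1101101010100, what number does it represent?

-1196

pattern = 1101101010100 (MSB is 1 ⇒ negative)
Invert: 0010010101011, add 1 → 0010010101100 = 1196, so the value is -1196.
(Equivalently: 6996 - 2^13 = 6996 - 8192 = -1196.)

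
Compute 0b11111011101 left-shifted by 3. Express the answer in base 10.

16104

x = 00011111011101
shift left by 3 → 11111011101000 = 16104
(equivalently, 2013 × 2^3 = 2013 × 8)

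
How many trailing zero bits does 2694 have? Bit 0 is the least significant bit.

1

2694 = 101010000110
Trailing zeros: 1, so the lowest set bit is bit 1 (value 2).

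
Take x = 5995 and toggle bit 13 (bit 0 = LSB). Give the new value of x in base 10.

14187

x = 01011101101011
bit 13 is currently 0; toggle it via x ^ (1 << 13) = x ^ 8192
→ 11011101101011 = 14187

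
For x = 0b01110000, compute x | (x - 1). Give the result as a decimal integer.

127

x = 1110000 = 112
x - 1 = 1101111
OR    = 1111111 = 127
(x | (x - 1) sets all bits below the lowest set bit.)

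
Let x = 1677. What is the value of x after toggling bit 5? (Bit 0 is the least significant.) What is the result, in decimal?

1709

x = 011010001101
bit 5 is currently 0; toggle it via x ^ (1 << 5) = x ^ 32
→ 011010101101 = 1709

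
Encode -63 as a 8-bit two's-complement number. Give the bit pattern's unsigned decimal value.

193

63 in 8 bits: 00111111
Invert: 11000000
Add 1:  11000001 = 193
(Check: 2^8 - 63 = 256 - 63 = 193.)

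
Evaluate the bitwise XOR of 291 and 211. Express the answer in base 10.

291 = 100100011
211 = 011010011
XOR → 111110000 = 496

496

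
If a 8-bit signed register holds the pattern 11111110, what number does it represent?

-2

pattern = 11111110 (MSB is 1 ⇒ negative)
Invert: 00000001, add 1 → 00000010 = 2, so the value is -2.
(Equivalently: 254 - 2^8 = 254 - 256 = -2.)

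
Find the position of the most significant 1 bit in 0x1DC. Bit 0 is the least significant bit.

0x1DC = 111011100
The topmost 1 is at position 8 (since 2^8 = 256 ≤ 476 < 512).

8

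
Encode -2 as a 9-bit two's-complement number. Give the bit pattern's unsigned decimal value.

510

2 in 9 bits: 000000010
Invert: 111111101
Add 1:  111111110 = 510
(Check: 2^9 - 2 = 512 - 2 = 510.)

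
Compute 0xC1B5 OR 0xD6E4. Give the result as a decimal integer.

55285

0xC1B5 = 1100000110110101
0xD6E4 = 1101011011100100
 OR → 1101011111110101 = 55285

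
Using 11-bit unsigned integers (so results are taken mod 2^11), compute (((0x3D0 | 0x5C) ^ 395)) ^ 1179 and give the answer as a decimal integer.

0x3D0 = 01111010000
0x5C = 00001011100
→ | → 01111011100 = 988
395 = 00110001011
→ ^ → 01001010111 = 599
1179 = 10010011011
→ ^ → 11011001100 = 1740

1740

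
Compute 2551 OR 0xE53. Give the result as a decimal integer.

4087

2551 = 100111110111
0xE53 = 111001010011
 OR → 111111110111 = 4087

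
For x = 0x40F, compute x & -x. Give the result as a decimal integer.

1

x = 10000001111 = 1039
-x (two's complement) = …01111110001
AND   = 00000000001 = 1
(x & -x isolates the lowest set bit of x.)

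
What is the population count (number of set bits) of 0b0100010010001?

n = 100010010001
Count the 1s: 1 + 1 + 1 + 1 = 4

4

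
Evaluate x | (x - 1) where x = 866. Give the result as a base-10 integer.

867

x = 1101100010 = 866
x - 1 = 1101100001
OR    = 1101100011 = 867
(x | (x - 1) sets all bits below the lowest set bit.)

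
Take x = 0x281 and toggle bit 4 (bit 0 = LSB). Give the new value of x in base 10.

657

x = 01010000001
bit 4 is currently 0; toggle it via x ^ (1 << 4) = x ^ 16
→ 01010010001 = 657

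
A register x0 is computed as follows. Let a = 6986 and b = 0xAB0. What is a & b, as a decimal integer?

6986 = 1101101001010
0xAB0 = 0101010110000
AND → 0101000000000 = 2560

2560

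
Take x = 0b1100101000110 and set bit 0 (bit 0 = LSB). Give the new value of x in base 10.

x = 1100101000110
bit 0 is currently 0; set it via x | (1 << 0) = x | 1
→ 1100101000111 = 6471

6471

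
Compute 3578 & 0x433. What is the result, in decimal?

3578 = 110111111010
0x433 = 010000110011
AND → 010000110010 = 1074

1074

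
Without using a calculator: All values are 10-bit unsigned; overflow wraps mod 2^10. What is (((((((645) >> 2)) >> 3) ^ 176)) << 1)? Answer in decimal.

645 = 1010000101
→ >> 2 → 0010100001 = 161
→ >> 3 → 0000010100 = 20
176 = 0010110000
→ ^ → 0010100100 = 164
→ << 1 (mod 2^10) → 0101001000 = 328

328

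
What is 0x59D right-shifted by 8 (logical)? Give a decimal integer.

0x59D = 10110011101
shift right by 8 → 00000000101 = 5
(equivalently, floor(1437 / 256))

5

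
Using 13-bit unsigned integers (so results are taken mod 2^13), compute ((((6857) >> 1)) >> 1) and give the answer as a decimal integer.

6857 = 1101011001001
→ >> 1 → 0110101100100 = 3428
→ >> 1 → 0011010110010 = 1714

1714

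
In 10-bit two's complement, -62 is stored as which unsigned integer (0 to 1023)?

962

62 in 10 bits: 0000111110
Invert: 1111000001
Add 1:  1111000010 = 962
(Check: 2^10 - 62 = 1024 - 62 = 962.)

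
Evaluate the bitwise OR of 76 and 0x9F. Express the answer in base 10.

76 = 01001100
0x9F = 10011111
 OR → 11011111 = 223

223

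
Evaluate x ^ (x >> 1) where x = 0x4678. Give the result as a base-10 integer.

x = 100011001111000 = 18040
x>>1 = 010001100111100
XOR  = 110010101000100 = 25924
(x ^ (x >> 1) gives the standard binary-reflected Gray code of x.)

25924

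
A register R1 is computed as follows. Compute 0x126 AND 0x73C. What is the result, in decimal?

0x126 = 00100100110
0x73C = 11100111100
AND → 00100100100 = 292

292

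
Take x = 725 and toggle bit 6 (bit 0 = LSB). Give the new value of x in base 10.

x = 001011010101
bit 6 is currently 1; toggle it via x ^ (1 << 6) = x ^ 64
→ 001010010101 = 661

661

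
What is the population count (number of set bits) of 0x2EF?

0x2EF = 1011101111
Count the 1s: 1 + 1 + 1 + 1 + 1 + 1 + 1 + 1 = 8

8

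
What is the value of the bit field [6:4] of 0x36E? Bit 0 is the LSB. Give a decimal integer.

v = 001101101110
Shift right by 4: 00110110
Mask low 3 bits: 110 = 6

6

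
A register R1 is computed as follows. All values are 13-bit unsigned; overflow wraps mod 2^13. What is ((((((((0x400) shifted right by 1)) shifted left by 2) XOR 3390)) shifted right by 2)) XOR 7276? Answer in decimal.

7459

0x400 = 0010000000000
→ shifted right by 1 → 0001000000000 = 512
→ shifted left by 2 (mod 2^13) → 0100000000000 = 2048
3390 = 0110100111110
→ XOR → 0010100111110 = 1342
→ shifted right by 2 → 0000101001111 = 335
7276 = 1110001101100
→ XOR → 1110100100011 = 7459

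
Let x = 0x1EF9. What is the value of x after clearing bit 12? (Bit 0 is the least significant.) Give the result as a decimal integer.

3833

x = 01111011111001
bit 12 is currently 1; clear it via x & ~(1 << 12) = x & ~4096
→ 00111011111001 = 3833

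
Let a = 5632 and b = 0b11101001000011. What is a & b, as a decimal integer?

5632 = 01011000000000
b = 11101001000011
AND → 01001000000000 = 4608

4608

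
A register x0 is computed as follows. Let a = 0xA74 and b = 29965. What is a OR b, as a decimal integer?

32637

0xA74 = 000101001110100
29965 = 111010100001101
 OR → 111111101111101 = 32637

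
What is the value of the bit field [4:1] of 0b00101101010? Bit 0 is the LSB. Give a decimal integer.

v = 00101101010
Shift right by 1: 0010110101
Mask low 4 bits: 0101 = 5

5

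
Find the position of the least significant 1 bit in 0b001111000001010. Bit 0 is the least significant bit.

1

0b001111000001010 = 1111000001010
Trailing zeros: 1, so the lowest set bit is bit 1 (value 2).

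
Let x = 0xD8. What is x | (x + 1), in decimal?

217

x = 11011000 = 216
x + 1 = 11011001
OR    = 11011001 = 217
(x | (x + 1) sets the lowest cleared bit.)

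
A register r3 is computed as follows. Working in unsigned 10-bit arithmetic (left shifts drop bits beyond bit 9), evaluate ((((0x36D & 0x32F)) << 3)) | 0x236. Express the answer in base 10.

0x36D = 1101101101
0x32F = 1100101111
→ & → 1100101101 = 813
→ << 3 (mod 2^10) → 0101101000 = 360
0x236 = 1000110110
→ | → 1101111110 = 894

894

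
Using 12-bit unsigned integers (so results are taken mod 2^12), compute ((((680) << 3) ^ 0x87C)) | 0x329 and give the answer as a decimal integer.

680 = 001010101000
→ << 3 (mod 2^12) → 010101000000 = 1344
0x87C = 100001111100
→ ^ → 110100111100 = 3388
0x329 = 001100101001
→ | → 111100111101 = 3901

3901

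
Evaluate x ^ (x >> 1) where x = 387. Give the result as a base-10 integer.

322

x = 110000011 = 387
x>>1 = 011000001
XOR  = 101000010 = 322
(x ^ (x >> 1) gives the standard binary-reflected Gray code of x.)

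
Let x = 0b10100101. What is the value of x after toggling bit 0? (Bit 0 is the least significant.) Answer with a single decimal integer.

164

x = 10100101
bit 0 is currently 1; toggle it via x ^ (1 << 0) = x ^ 1
→ 10100100 = 164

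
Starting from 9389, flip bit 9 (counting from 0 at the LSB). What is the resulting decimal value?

9901

x = 10010010101101
bit 9 is currently 0; toggle it via x ^ (1 << 9) = x ^ 512
→ 10011010101101 = 9901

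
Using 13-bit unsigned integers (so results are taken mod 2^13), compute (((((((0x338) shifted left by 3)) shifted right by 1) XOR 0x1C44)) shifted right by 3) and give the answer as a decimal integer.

0x338 = 0001100111000
→ shifted left by 3 (mod 2^13) → 1100111000000 = 6592
→ shifted right by 1 → 0110011100000 = 3296
0x1C44 = 1110001000100
→ XOR → 1000010100100 = 4260
→ shifted right by 3 → 0001000010100 = 532

532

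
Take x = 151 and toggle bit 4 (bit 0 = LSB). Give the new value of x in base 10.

135

x = 10010111
bit 4 is currently 1; toggle it via x ^ (1 << 4) = x ^ 16
→ 10000111 = 135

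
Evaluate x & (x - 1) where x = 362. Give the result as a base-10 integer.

x = 101101010 = 362
x - 1 = 101101001
AND   = 101101000 = 360
(x & (x - 1) clears the lowest set bit of x.)

360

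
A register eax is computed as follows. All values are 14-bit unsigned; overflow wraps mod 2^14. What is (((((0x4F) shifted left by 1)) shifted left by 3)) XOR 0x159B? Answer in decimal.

4459

0x4F = 00000001001111
→ shifted left by 1 (mod 2^14) → 00000010011110 = 158
→ shifted left by 3 (mod 2^14) → 00010011110000 = 1264
0x159B = 01010110011011
→ XOR → 01000101101011 = 4459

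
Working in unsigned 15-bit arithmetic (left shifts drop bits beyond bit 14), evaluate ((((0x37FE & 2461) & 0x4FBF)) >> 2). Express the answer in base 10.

0x37FE = 011011111111110
2461 = 000100110011101
→ & → 000000110011100 = 412
0x4FBF = 100111110111111
→ & → 000000110011100 = 412
→ >> 2 → 000000001100111 = 103

103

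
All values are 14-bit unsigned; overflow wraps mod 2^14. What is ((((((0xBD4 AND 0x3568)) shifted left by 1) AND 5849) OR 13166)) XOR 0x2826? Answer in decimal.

7112

0xBD4 = 00101111010100
0x3568 = 11010101101000
→ AND → 00000101000000 = 320
→ shifted left by 1 (mod 2^14) → 00001010000000 = 640
5849 = 01011011011001
→ AND → 00001010000000 = 640
13166 = 11001101101110
→ OR → 11001111101110 = 13294
0x2826 = 10100000100110
→ XOR → 01101111001000 = 7112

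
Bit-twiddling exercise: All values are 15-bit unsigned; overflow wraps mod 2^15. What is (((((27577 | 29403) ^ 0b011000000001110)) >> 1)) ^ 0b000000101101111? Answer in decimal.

9365

27577 = 110101110111001
29403 = 111001011011011
→ | → 111101111111011 = 31739
0b011000000001110 = 011000000001110
→ ^ → 100101111110101 = 19445
→ >> 1 → 010010111111010 = 9722
0b000000101101111 = 000000101101111
→ ^ → 010010010010101 = 9365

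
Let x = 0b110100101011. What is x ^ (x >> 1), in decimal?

3006

x = 110100101011 = 3371
x>>1 = 011010010101
XOR  = 101110111110 = 3006
(x ^ (x >> 1) gives the standard binary-reflected Gray code of x.)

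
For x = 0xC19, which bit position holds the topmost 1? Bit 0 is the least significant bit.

0xC19 = 110000011001
The topmost 1 is at position 11 (since 2^11 = 2048 ≤ 3097 < 4096).

11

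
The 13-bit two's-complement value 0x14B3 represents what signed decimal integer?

-2893

pattern = 1010010110011 (MSB is 1 ⇒ negative)
Invert: 0101101001100, add 1 → 0101101001101 = 2893, so the value is -2893.
(Equivalently: 5299 - 2^13 = 5299 - 8192 = -2893.)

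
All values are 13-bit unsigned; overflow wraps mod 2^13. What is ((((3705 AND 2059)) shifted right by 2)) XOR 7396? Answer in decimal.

3705 = 0111001111001
2059 = 0100000001011
→ AND → 0100000001001 = 2057
→ shifted right by 2 → 0001000000010 = 514
7396 = 1110011100100
→ XOR → 1111011100110 = 7910

7910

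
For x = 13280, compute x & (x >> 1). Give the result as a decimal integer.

x = 11001111100000 = 13280
x>>1 = 01100111110000
AND  = 01000111100000 = 4576
(x & (x >> 1) has a 1 wherever x has two consecutive 1 bits.)

4576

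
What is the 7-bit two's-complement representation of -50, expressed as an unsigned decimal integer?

50 in 7 bits: 0110010
Invert: 1001101
Add 1:  1001110 = 78
(Check: 2^7 - 50 = 128 - 50 = 78.)

78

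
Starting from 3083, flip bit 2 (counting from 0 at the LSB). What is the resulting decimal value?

3087

x = 0110000001011
bit 2 is currently 0; toggle it via x ^ (1 << 2) = x ^ 4
→ 0110000001111 = 3087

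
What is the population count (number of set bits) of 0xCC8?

0xCC8 = 110011001000
Count the 1s: 1 + 1 + 1 + 1 + 1 = 5

5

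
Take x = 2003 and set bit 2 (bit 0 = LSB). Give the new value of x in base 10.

2007

x = 011111010011
bit 2 is currently 0; set it via x | (1 << 2) = x | 4
→ 011111010111 = 2007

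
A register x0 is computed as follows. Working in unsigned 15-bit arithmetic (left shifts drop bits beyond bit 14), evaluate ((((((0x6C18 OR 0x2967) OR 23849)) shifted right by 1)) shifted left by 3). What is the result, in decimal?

30200

0x6C18 = 110110000011000
0x2967 = 010100101100111
→ OR → 110110101111111 = 28031
23849 = 101110100101001
→ OR → 111110101111111 = 32127
→ shifted right by 1 → 011111010111111 = 16063
→ shifted left by 3 (mod 2^15) → 111010111111000 = 30200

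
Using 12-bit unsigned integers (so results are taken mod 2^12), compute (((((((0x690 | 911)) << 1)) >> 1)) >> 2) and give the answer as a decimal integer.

487

0x690 = 011010010000
911 = 001110001111
→ | → 011110011111 = 1951
→ << 1 (mod 2^12) → 111100111110 = 3902
→ >> 1 → 011110011111 = 1951
→ >> 2 → 000111100111 = 487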